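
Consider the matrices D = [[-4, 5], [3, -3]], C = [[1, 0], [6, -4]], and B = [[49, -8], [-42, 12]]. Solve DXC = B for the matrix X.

X = [[-3, -3], [5, -2]]

Isolating X: multiply by D⁻¹ from the left and C⁻¹ from the right, so X = D⁻¹BC⁻¹.
det D = -3, so D⁻¹ = [[1, 5/3], [1, 4/3]].
det C = -4, so C⁻¹ = [[1, 0], [3/2, -1/4]].
D⁻¹B = [[-21, 12], [-7, 8]].
X = (D⁻¹B)C⁻¹ = [[-3, -3], [5, -2]].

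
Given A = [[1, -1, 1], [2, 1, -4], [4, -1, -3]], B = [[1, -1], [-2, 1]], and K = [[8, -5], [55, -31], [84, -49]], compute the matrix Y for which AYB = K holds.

Left-multiply by A⁻¹ and right-multiply by B⁻¹: Y = A⁻¹KB⁻¹.
det A = -3; the adjugate gives A⁻¹ = [[7/3, 4/3, -1], [10/3, 7/3, -2], [2, 1, -1]].
B has determinant -1; B⁻¹ = [[-1, -1], [-2, -1]].
A⁻¹K = [[8, -4], [-13, 9], [-13, 8]].
Y = (A⁻¹K)B⁻¹ = [[0, -4], [-5, 4], [-3, 5]].

Y = [[0, -4], [-5, 4], [-3, 5]]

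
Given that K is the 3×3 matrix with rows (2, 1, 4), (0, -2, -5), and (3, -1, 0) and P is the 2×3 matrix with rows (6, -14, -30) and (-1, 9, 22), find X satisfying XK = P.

X = [[0, 6, 2], [-2, -6, 1]]

K is on the right of X, so right-multiply by K⁻¹: X = PK⁻¹.
det K = -1, so K⁻¹ = [[5, 4, -3], [15, 12, -10], [-6, -5, 4]].
X = PK⁻¹ = [[6, -14, -30], [-1, 9, 22]] · [[5, 4, -3], [15, 12, -10], [-6, -5, 4]] = [[0, 6, 2], [-2, -6, 1]].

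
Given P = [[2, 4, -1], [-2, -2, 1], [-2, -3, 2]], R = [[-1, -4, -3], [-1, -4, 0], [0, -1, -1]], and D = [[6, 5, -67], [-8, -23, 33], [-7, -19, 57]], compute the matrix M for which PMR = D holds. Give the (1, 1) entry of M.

M = P⁻¹DR⁻¹ (apply P⁻¹ on the left and R⁻¹ on the right).
det P = 4, so P⁻¹ = [[-1/4, -5/4, 1/2], [1/2, 1/2, 0], [1/2, -1/2, 1]].
det R = -3, so R⁻¹ = [[-4/3, 1/3, 4], [1/3, -1/3, -1], [-1/3, 1/3, 0]].
P⁻¹D = [[5, 18, 4], [-1, -9, -17], [0, -5, 7]].
M = (P⁻¹D)R⁻¹ = [[-2, -3, 2], [4, -3, 5], [-4, 4, 5]].

-2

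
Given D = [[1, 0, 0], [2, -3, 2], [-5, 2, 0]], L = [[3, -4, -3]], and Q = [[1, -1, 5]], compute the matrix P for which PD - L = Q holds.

P = [[-3, 1, -1]]

PD = Q + L = [[4, -5, 2]].
Right-multiplying both sides by D⁻¹ gives P = (Q + L)D⁻¹.
D has determinant -4; D⁻¹ = [[1, 0, 0], [5/2, 0, 1/2], [11/4, 1/2, 3/4]].
P = (Q + L)D⁻¹ = [[-3, 1, -1]].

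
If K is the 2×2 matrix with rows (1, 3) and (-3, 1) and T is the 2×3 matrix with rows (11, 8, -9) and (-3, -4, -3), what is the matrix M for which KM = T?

M = [[2, 2, 0], [3, 2, -3]]

Since K multiplies M on the left, M = K⁻¹T.
det K = 10, so K⁻¹ = [[1/10, -3/10], [3/10, 1/10]].
M = K⁻¹T = [[1/10, -3/10], [3/10, 1/10]] · [[11, 8, -9], [-3, -4, -3]] = [[2, 2, 0], [3, 2, -3]].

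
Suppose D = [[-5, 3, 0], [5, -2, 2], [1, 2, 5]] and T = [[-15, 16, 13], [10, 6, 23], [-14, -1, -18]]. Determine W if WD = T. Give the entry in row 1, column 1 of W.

-2

Right-multiplying both sides by D⁻¹ gives W = TD⁻¹.
det D = 1, so D⁻¹ = [[-14, -15, 6], [-23, -25, 10], [12, 13, -5]].
W = TD⁻¹ = [[-15, 16, 13], [10, 6, 23], [-14, -1, -18]] · [[-14, -15, 6], [-23, -25, 10], [12, 13, -5]] = [[-2, -6, 5], [-2, -1, 5], [3, 1, -4]].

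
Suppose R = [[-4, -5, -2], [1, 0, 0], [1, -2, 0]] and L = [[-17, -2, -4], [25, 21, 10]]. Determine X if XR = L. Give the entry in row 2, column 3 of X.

2

R is on the right of X, so right-multiply by R⁻¹: X = LR⁻¹.
R has determinant 4; R⁻¹ = [[0, 1, 0], [0, 1/2, -1/2], [-1/2, -13/4, 5/4]].
X = LR⁻¹ = [[-17, -2, -4], [25, 21, 10]] · [[0, 1, 0], [0, 1/2, -1/2], [-1/2, -13/4, 5/4]] = [[2, -5, -4], [-5, 3, 2]].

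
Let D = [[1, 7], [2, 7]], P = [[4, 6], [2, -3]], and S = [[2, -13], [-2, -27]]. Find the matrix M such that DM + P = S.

DM = S − P = [[-2, -19], [-4, -24]].
Since D multiplies M on the left, M = D⁻¹(S − P).
det D = -7; the adjugate gives D⁻¹ = [[-1, 1], [2/7, -1/7]].
M = D⁻¹(S − P) = [[-2, -5], [0, -2]].

M = [[-2, -5], [0, -2]]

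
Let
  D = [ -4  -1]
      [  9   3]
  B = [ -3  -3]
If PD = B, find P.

P = [[-6, -3]]

Right-multiplying both sides by D⁻¹ gives P = BD⁻¹.
D has determinant -3; D⁻¹ = [[-1, -1/3], [3, 4/3]].
P = BD⁻¹ = [[-3, -3]] · [[-1, -1/3], [3, 4/3]] = [[-6, -3]].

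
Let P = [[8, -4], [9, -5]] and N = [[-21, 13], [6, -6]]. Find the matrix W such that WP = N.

W = [[3, -5], [-6, 6]]

P is on the right of W, so right-multiply by P⁻¹: W = NP⁻¹.
P has determinant -4; P⁻¹ = [[5/4, -1], [9/4, -2]].
W = NP⁻¹ = [[-21, 13], [6, -6]] · [[5/4, -1], [9/4, -2]] = [[3, -5], [-6, 6]].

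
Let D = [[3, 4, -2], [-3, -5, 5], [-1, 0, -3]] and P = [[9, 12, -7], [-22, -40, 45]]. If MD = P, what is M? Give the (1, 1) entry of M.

-2

D is on the right of M, so right-multiply by D⁻¹: M = PD⁻¹.
D has determinant -1; D⁻¹ = [[-15, -12, -10], [14, 11, 9], [5, 4, 3]].
M = PD⁻¹ = [[9, 12, -7], [-22, -40, 45]] · [[-15, -12, -10], [14, 11, 9], [5, 4, 3]] = [[-2, -4, -3], [-5, 4, -5]].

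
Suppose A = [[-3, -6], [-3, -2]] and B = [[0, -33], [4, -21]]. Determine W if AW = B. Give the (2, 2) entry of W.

3

Left-multiplying both sides by A⁻¹ gives W = A⁻¹B.
det A = -12, so A⁻¹ = [[1/6, -1/2], [-1/4, 1/4]].
W = A⁻¹B = [[1/6, -1/2], [-1/4, 1/4]] · [[0, -33], [4, -21]] = [[-2, 5], [1, 3]].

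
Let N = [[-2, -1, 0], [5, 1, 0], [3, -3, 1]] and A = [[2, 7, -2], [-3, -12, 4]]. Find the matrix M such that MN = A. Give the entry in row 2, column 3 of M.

N is on the right of M, so right-multiply by N⁻¹: M = AN⁻¹.
det N = 3; the adjugate gives N⁻¹ = [[1/3, 1/3, 0], [-5/3, -2/3, 0], [-6, -3, 1]].
M = AN⁻¹ = [[2, 7, -2], [-3, -12, 4]] · [[1/3, 1/3, 0], [-5/3, -2/3, 0], [-6, -3, 1]] = [[1, 2, -2], [-5, -5, 4]].

4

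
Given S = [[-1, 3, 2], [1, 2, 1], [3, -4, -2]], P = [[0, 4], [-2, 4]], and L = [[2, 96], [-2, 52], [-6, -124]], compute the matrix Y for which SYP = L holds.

Y = [[-2, 1], [5, 0], [4, 0]]

Isolating Y: multiply by S⁻¹ from the left and P⁻¹ from the right, so Y = S⁻¹LP⁻¹.
det S = -5, so S⁻¹ = [[0, 2/5, 1/5], [-1, 4/5, -3/5], [2, -1, 1]].
P has determinant 8; P⁻¹ = [[1/2, -1/2], [1/4, 0]].
S⁻¹L = [[-2, -4], [0, 20], [0, 16]].
Y = (S⁻¹L)P⁻¹ = [[-2, 1], [5, 0], [4, 0]].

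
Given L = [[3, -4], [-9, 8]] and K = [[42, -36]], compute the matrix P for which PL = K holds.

P = [[-1, -5]]

Right-multiplying both sides by L⁻¹ gives P = KL⁻¹.
det L = -12; the adjugate gives L⁻¹ = [[-2/3, -1/3], [-3/4, -1/4]].
P = KL⁻¹ = [[42, -36]] · [[-2/3, -1/3], [-3/4, -1/4]] = [[-1, -5]].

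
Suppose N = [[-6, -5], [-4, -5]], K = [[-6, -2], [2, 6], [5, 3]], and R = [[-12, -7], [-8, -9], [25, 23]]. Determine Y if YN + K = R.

YN = R − K = [[-6, -5], [-10, -15], [20, 20]].
N is on the right of Y, so right-multiply by N⁻¹: Y = (R − K)N⁻¹.
det N = 10, so N⁻¹ = [[-1/2, 1/2], [2/5, -3/5]].
Y = (R − K)N⁻¹ = [[1, 0], [-1, 4], [-2, -2]].

Y = [[1, 0], [-1, 4], [-2, -2]]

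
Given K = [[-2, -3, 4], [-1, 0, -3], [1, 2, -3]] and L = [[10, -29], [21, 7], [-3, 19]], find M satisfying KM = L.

M = [[-6, 5], [-6, 1], [-5, -4]]

K is on the left of M, so left-multiply by K⁻¹: M = K⁻¹L.
K has determinant -2; K⁻¹ = [[-3, 1/2, -9/2], [3, -1, 5], [1, -1/2, 3/2]].
M = K⁻¹L = [[-3, 1/2, -9/2], [3, -1, 5], [1, -1/2, 3/2]] · [[10, -29], [21, 7], [-3, 19]] = [[-6, 5], [-6, 1], [-5, -4]].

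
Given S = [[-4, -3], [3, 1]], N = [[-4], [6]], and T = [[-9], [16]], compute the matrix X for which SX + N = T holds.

X = [[5], [-5]]

SX = T − N = [[-5], [10]].
S is on the left of X, so left-multiply by S⁻¹: X = S⁻¹(T − N).
S has determinant 5; S⁻¹ = [[1/5, 3/5], [-3/5, -4/5]].
X = S⁻¹(T − N) = [[5], [-5]].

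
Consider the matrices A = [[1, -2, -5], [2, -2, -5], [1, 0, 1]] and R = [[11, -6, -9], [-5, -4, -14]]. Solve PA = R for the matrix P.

A is on the right of P, so right-multiply by A⁻¹: P = RA⁻¹.
det A = 2, so A⁻¹ = [[-1, 1, 0], [-7/2, 3, -5/2], [1, -1, 1]].
P = RA⁻¹ = [[11, -6, -9], [-5, -4, -14]] · [[-1, 1, 0], [-7/2, 3, -5/2], [1, -1, 1]] = [[1, 2, 6], [5, -3, -4]].

P = [[1, 2, 6], [5, -3, -4]]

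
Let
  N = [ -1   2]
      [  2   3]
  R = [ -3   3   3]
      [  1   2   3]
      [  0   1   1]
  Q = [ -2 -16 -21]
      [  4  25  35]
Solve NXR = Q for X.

X = [[1, 5, 1], [0, 0, -1]]

Left-multiply by N⁻¹ and right-multiply by R⁻¹: X = N⁻¹QR⁻¹.
det N = -7, so N⁻¹ = [[-3/7, 2/7], [2/7, 1/7]].
R has determinant 3; R⁻¹ = [[-1/3, 0, 1], [-1/3, -1, 4], [1/3, 1, -3]].
N⁻¹Q = [[2, 14, 19], [0, -1, -1]].
X = (N⁻¹Q)R⁻¹ = [[1, 5, 1], [0, 0, -1]].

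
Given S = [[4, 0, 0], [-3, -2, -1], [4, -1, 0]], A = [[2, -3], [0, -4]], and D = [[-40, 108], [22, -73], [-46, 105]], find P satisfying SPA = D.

P = [[-5, -3], [3, -3], [-2, 5]]

Left-multiply by S⁻¹ and right-multiply by A⁻¹: P = S⁻¹DA⁻¹.
S has determinant -4; S⁻¹ = [[1/4, 0, 0], [1, 0, -1], [-11/4, -1, 2]].
A has determinant -8; A⁻¹ = [[1/2, -3/8], [0, -1/4]].
S⁻¹D = [[-10, 27], [6, 3], [-4, -14]].
P = (S⁻¹D)A⁻¹ = [[-5, -3], [3, -3], [-2, 5]].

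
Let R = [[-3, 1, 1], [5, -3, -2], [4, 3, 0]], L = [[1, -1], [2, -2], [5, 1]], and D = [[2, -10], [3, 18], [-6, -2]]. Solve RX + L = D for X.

RX = D − L = [[1, -9], [1, 20], [-11, -3]].
Since R multiplies X on the left, X = R⁻¹(D − L).
det R = 1, so R⁻¹ = [[6, 3, 1], [-8, -4, -1], [27, 13, 4]].
X = R⁻¹(D − L) = [[-2, 3], [-1, -5], [-4, 5]].

X = [[-2, 3], [-1, -5], [-4, 5]]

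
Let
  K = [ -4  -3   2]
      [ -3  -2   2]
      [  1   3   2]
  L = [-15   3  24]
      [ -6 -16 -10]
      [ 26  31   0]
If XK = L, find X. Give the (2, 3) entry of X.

Since K sits to the right of X, X = LK⁻¹.
det K = 2; the adjugate gives K⁻¹ = [[-5, 6, -1], [4, -5, 1], [-7/2, 9/2, -1/2]].
X = LK⁻¹ = [[-15, 3, 24], [-6, -16, -10], [26, 31, 0]] · [[-5, 6, -1], [4, -5, 1], [-7/2, 9/2, -1/2]] = [[3, 3, 6], [1, -1, -5], [-6, 1, 5]].

-5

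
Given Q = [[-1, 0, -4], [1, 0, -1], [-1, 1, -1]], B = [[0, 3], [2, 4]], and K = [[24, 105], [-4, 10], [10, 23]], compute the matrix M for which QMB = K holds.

M = [[1, -4], [-3, -1], [-5, -2]]

M = Q⁻¹KB⁻¹ (apply Q⁻¹ on the left and B⁻¹ on the right).
det Q = -5, so Q⁻¹ = [[-1/5, 4/5, 0], [-2/5, 3/5, 1], [-1/5, -1/5, 0]].
det B = -6; the adjugate gives B⁻¹ = [[-2/3, 1/2], [1/3, 0]].
Q⁻¹K = [[-8, -13], [-2, -13], [-4, -23]].
M = (Q⁻¹K)B⁻¹ = [[1, -4], [-3, -1], [-5, -2]].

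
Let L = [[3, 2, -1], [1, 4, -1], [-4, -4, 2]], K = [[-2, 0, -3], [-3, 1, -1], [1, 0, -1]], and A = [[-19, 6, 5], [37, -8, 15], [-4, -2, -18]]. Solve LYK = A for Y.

Y = [[1, 5, -4], [0, -2, 1], [5, 5, -5]]

Left-multiply by L⁻¹ and right-multiply by K⁻¹: Y = L⁻¹AK⁻¹.
det L = 4; the adjugate gives L⁻¹ = [[1, 0, 1/2], [1/2, 1/2, 1/2], [3, 1, 5/2]].
K has determinant 5; K⁻¹ = [[-1/5, 0, 3/5], [-4/5, 1, 7/5], [-1/5, 0, -2/5]].
L⁻¹A = [[-21, 5, -4], [7, -2, 1], [-30, 5, -15]].
Y = (L⁻¹A)K⁻¹ = [[1, 5, -4], [0, -2, 1], [5, 5, -5]].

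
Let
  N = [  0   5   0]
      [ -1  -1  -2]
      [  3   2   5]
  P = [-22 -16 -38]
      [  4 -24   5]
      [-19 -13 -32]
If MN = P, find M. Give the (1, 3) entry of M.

-6

Since N sits to the right of M, M = PN⁻¹.
det N = -5, so N⁻¹ = [[1/5, 5, 2], [1/5, 0, 0], [-1/5, -3, -1]].
M = PN⁻¹ = [[-22, -16, -38], [4, -24, 5], [-19, -13, -32]] · [[1/5, 5, 2], [1/5, 0, 0], [-1/5, -3, -1]] = [[0, 4, -6], [-5, 5, 3], [0, 1, -6]].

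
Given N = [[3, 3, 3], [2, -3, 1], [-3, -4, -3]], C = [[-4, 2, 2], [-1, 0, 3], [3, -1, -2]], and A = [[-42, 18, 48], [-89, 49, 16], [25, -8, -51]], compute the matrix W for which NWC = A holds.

W = N⁻¹AC⁻¹ (apply N⁻¹ on the left and C⁻¹ on the right).
det N = -3; the adjugate gives N⁻¹ = [[-13/3, 1, -4], [-1, 0, -1], [17/3, -1, 5]].
C has determinant 4; C⁻¹ = [[3/4, 1/2, 3/2], [7/4, 1/2, 5/2], [1/4, 1/2, 1/2]].
N⁻¹A = [[-7, 3, 12], [17, -10, 3], [-24, 13, 1]].
W = (N⁻¹A)C⁻¹ = [[3, 4, 3], [-4, 5, 2], [5, -5, -3]].

W = [[3, 4, 3], [-4, 5, 2], [5, -5, -3]]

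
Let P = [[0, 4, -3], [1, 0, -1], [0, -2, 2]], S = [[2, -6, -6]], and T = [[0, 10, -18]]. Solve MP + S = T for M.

MP = T − S = [[-2, 16, -12]].
Since P sits to the right of M, M = (T − S)P⁻¹.
det P = -2, so P⁻¹ = [[1, 1, 2], [1, 0, 3/2], [1, 0, 2]].
M = (T − S)P⁻¹ = [[2, -2, -4]].

M = [[2, -2, -4]]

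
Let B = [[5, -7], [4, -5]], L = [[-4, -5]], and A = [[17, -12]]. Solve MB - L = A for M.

MB = A + L = [[13, -17]].
B is on the right of M, so right-multiply by B⁻¹: M = (A + L)B⁻¹.
B has determinant 3; B⁻¹ = [[-5/3, 7/3], [-4/3, 5/3]].
M = (A + L)B⁻¹ = [[1, 2]].

M = [[1, 2]]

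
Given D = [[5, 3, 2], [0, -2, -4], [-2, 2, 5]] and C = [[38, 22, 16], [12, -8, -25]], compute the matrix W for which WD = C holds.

D is on the right of W, so right-multiply by D⁻¹: W = CD⁻¹.
det D = 6; the adjugate gives D⁻¹ = [[-1/3, -11/6, -4/3], [4/3, 29/6, 10/3], [-2/3, -8/3, -5/3]].
W = CD⁻¹ = [[38, 22, 16], [12, -8, -25]] · [[-1/3, -11/6, -4/3], [4/3, 29/6, 10/3], [-2/3, -8/3, -5/3]] = [[6, -6, -4], [2, 6, -1]].

W = [[6, -6, -4], [2, 6, -1]]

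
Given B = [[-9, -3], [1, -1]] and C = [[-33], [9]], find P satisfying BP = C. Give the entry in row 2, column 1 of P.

-4

Since B multiplies P on the left, P = B⁻¹C.
B has determinant 12; B⁻¹ = [[-1/12, 1/4], [-1/12, -3/4]].
P = B⁻¹C = [[-1/12, 1/4], [-1/12, -3/4]] · [[-33], [9]] = [[5], [-4]].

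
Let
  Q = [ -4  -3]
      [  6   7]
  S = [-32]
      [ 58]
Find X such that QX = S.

Since Q multiplies X on the left, X = Q⁻¹S.
det Q = -10, so Q⁻¹ = [[-7/10, -3/10], [3/5, 2/5]].
X = Q⁻¹S = [[-7/10, -3/10], [3/5, 2/5]] · [[-32], [58]] = [[5], [4]].

X = [[5], [4]]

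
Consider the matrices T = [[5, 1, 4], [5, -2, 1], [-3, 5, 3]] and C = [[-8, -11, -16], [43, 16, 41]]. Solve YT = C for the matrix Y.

T is on the right of Y, so right-multiply by T⁻¹: Y = CT⁻¹.
det T = 3; the adjugate gives T⁻¹ = [[-11/3, 17/3, 3], [-6, 9, 5], [19/3, -28/3, -5]].
Y = CT⁻¹ = [[-8, -11, -16], [43, 16, 41]] · [[-11/3, 17/3, 3], [-6, 9, 5], [19/3, -28/3, -5]] = [[-6, 5, 1], [6, 5, 4]].

Y = [[-6, 5, 1], [6, 5, 4]]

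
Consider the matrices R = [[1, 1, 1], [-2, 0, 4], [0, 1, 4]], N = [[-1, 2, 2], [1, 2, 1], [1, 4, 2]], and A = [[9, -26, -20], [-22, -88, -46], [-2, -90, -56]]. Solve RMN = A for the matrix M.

Left-multiply by R⁻¹ and right-multiply by N⁻¹: M = R⁻¹AN⁻¹.
det R = 2, so R⁻¹ = [[-2, -3/2, 2], [4, 2, -3], [-1, -1/2, 1]].
det N = 2, so N⁻¹ = [[0, 2, -1], [-1/2, -2, 3/2], [1, 3, -2]].
R⁻¹A = [[11, 4, -3], [-2, -10, -4], [0, -20, -13]].
M = (R⁻¹A)N⁻¹ = [[-5, 5, 1], [1, 4, -5], [-3, 1, -4]].

M = [[-5, 5, 1], [1, 4, -5], [-3, 1, -4]]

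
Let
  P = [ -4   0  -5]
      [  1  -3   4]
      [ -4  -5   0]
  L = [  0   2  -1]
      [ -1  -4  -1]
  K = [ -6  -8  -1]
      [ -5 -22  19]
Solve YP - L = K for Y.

Y = [[2, 2, 0], [-2, 2, 4]]

YP = K + L = [[-6, -6, -2], [-6, -26, 18]].
Since P sits to the right of Y, Y = (K + L)P⁻¹.
det P = 5, so P⁻¹ = [[4, 5, -3], [-16/5, -4, 11/5], [-17/5, -4, 12/5]].
Y = (K + L)P⁻¹ = [[2, 2, 0], [-2, 2, 4]].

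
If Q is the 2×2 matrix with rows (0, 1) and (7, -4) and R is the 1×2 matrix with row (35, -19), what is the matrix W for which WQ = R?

Right-multiplying both sides by Q⁻¹ gives W = RQ⁻¹.
det Q = -7, so Q⁻¹ = [[4/7, 1/7], [1, 0]].
W = RQ⁻¹ = [[35, -19]] · [[4/7, 1/7], [1, 0]] = [[1, 5]].

W = [[1, 5]]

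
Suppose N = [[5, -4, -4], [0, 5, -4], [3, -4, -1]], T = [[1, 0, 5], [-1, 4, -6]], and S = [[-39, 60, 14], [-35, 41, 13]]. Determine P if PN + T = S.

P = [[-5, 4, -5], [-5, 1, -3]]

PN = S − T = [[-40, 60, 9], [-34, 37, 19]].
Right-multiplying both sides by N⁻¹ gives P = (S − T)N⁻¹.
N has determinant 3; N⁻¹ = [[-7, 4, 12], [-4, 7/3, 20/3], [-5, 8/3, 25/3]].
P = (S − T)N⁻¹ = [[-5, 4, -5], [-5, 1, -3]].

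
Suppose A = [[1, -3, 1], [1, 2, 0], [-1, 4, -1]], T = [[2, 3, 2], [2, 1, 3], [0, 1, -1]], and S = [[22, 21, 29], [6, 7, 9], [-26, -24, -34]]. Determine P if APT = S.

P = [[4, 3, -2], [0, -2, -1], [2, -4, -3]]

Isolating P: multiply by A⁻¹ from the left and T⁻¹ from the right, so P = A⁻¹ST⁻¹.
A has determinant 1; A⁻¹ = [[-2, 1, -2], [1, 0, 1], [6, -1, 5]].
T has determinant 2; T⁻¹ = [[-2, 5/2, 7/2], [1, -1, -1], [1, -1, -2]].
A⁻¹S = [[14, 13, 19], [-4, -3, -5], [-4, -1, -5]].
P = (A⁻¹S)T⁻¹ = [[4, 3, -2], [0, -2, -1], [2, -4, -3]].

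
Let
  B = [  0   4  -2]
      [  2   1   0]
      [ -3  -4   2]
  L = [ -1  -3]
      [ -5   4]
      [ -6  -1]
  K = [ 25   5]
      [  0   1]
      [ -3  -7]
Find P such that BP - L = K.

P = [[-5, 2], [5, 1], [-2, 1]]

BP = K + L = [[24, 2], [-5, 5], [-9, -8]].
B is on the left of P, so left-multiply by B⁻¹: P = B⁻¹(K + L).
B has determinant -6; B⁻¹ = [[-1/3, 0, -1/3], [2/3, 1, 2/3], [5/6, 2, 4/3]].
P = B⁻¹(K + L) = [[-5, 2], [5, 1], [-2, 1]].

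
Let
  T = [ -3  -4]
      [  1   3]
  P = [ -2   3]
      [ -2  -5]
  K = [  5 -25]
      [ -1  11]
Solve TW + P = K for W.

W = [[-5, 4], [2, 4]]

TW = K − P = [[7, -28], [1, 16]].
Since T multiplies W on the left, W = T⁻¹(K − P).
det T = -5; the adjugate gives T⁻¹ = [[-3/5, -4/5], [1/5, 3/5]].
W = T⁻¹(K − P) = [[-5, 4], [2, 4]].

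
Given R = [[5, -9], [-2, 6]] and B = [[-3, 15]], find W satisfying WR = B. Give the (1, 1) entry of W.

Since R sits to the right of W, W = BR⁻¹.
R has determinant 12; R⁻¹ = [[1/2, 3/4], [1/6, 5/12]].
W = BR⁻¹ = [[-3, 15]] · [[1/2, 3/4], [1/6, 5/12]] = [[1, 4]].

1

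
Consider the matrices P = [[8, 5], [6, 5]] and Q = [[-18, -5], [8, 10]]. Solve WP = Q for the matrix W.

W = [[-6, 5], [-2, 4]]

P is on the right of W, so right-multiply by P⁻¹: W = QP⁻¹.
det P = 10; the adjugate gives P⁻¹ = [[1/2, -1/2], [-3/5, 4/5]].
W = QP⁻¹ = [[-18, -5], [8, 10]] · [[1/2, -1/2], [-3/5, 4/5]] = [[-6, 5], [-2, 4]].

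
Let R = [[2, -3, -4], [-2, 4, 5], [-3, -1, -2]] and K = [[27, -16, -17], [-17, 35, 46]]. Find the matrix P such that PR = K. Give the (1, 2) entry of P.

-3

Right-multiplying both sides by R⁻¹ gives P = KR⁻¹.
R has determinant -5; R⁻¹ = [[3/5, 2/5, -1/5], [19/5, 16/5, 2/5], [-14/5, -11/5, -2/5]].
P = KR⁻¹ = [[27, -16, -17], [-17, 35, 46]] · [[3/5, 2/5, -1/5], [19/5, 16/5, 2/5], [-14/5, -11/5, -2/5]] = [[3, -3, -5], [-6, 4, -1]].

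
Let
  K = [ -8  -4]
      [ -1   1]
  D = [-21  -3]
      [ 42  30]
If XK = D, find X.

X = [[2, 5], [-6, 6]]

Right-multiplying both sides by K⁻¹ gives X = DK⁻¹.
det K = -12, so K⁻¹ = [[-1/12, -1/3], [-1/12, 2/3]].
X = DK⁻¹ = [[-21, -3], [42, 30]] · [[-1/12, -1/3], [-1/12, 2/3]] = [[2, 5], [-6, 6]].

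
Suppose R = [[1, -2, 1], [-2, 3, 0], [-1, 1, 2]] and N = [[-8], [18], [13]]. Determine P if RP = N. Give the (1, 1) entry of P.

-3

Since R multiplies P on the left, P = R⁻¹N.
det R = -1; the adjugate gives R⁻¹ = [[-6, -5, 3], [-4, -3, 2], [-1, -1, 1]].
P = R⁻¹N = [[-6, -5, 3], [-4, -3, 2], [-1, -1, 1]] · [[-8], [18], [13]] = [[-3], [4], [3]].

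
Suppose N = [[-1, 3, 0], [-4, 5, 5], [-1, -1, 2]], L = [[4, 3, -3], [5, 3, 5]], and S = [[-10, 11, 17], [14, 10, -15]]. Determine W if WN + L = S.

W = [[1, 2, 5], [4, -2, -5]]

WN = S − L = [[-14, 8, 20], [9, 7, -20]].
N is on the right of W, so right-multiply by N⁻¹: W = (S − L)N⁻¹.
N has determinant -6; N⁻¹ = [[-5/2, 1, -5/2], [-1/2, 1/3, -5/6], [-3/2, 2/3, -7/6]].
W = (S − L)N⁻¹ = [[1, 2, 5], [4, -2, -5]].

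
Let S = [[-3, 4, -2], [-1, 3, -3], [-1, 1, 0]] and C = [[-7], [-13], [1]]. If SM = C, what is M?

Since S multiplies M on the left, M = S⁻¹C.
det S = -1; the adjugate gives S⁻¹ = [[-3, 2, 6], [-3, 2, 7], [-2, 1, 5]].
M = S⁻¹C = [[-3, 2, 6], [-3, 2, 7], [-2, 1, 5]] · [[-7], [-13], [1]] = [[1], [2], [6]].

M = [[1], [2], [6]]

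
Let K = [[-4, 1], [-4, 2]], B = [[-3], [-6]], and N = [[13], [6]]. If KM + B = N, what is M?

KM = N − B = [[16], [12]].
K is on the left of M, so left-multiply by K⁻¹: M = K⁻¹(N − B).
det K = -4; the adjugate gives K⁻¹ = [[-1/2, 1/4], [-1, 1]].
M = K⁻¹(N − B) = [[-5], [-4]].

M = [[-5], [-4]]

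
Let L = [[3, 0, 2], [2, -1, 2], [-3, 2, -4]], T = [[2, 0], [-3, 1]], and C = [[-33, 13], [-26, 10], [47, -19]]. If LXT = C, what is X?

X = [[-1, 1], [2, 2], [3, 5]]

Isolating X: multiply by L⁻¹ from the left and T⁻¹ from the right, so X = L⁻¹CT⁻¹.
det L = 2, so L⁻¹ = [[0, 2, 1], [1, -3, -1], [1/2, -3, -3/2]].
det T = 2; the adjugate gives T⁻¹ = [[1/2, 0], [3/2, 1]].
L⁻¹C = [[-5, 1], [-2, 2], [-9, 5]].
X = (L⁻¹C)T⁻¹ = [[-1, 1], [2, 2], [3, 5]].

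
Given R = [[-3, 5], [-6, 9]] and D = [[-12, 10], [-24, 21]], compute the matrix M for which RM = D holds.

R is on the left of M, so left-multiply by R⁻¹: M = R⁻¹D.
det R = 3, so R⁻¹ = [[3, -5/3], [2, -1]].
M = R⁻¹D = [[3, -5/3], [2, -1]] · [[-12, 10], [-24, 21]] = [[4, -5], [0, -1]].

M = [[4, -5], [0, -1]]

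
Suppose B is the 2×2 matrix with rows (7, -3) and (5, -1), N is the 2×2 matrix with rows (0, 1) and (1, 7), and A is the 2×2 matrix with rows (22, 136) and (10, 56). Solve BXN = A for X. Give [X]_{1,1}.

X = B⁻¹AN⁻¹ (apply B⁻¹ on the left and N⁻¹ on the right).
det B = 8, so B⁻¹ = [[-1/8, 3/8], [-5/8, 7/8]].
det N = -1, so N⁻¹ = [[-7, 1], [1, 0]].
B⁻¹A = [[1, 4], [-5, -36]].
X = (B⁻¹A)N⁻¹ = [[-3, 1], [-1, -5]].

-3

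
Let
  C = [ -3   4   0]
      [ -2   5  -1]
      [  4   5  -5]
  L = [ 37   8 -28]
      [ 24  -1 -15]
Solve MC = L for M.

M = [[-3, -2, 6], [-4, 0, 3]]

Right-multiplying both sides by C⁻¹ gives M = LC⁻¹.
det C = 4; the adjugate gives C⁻¹ = [[-5, 5, -1], [-7/2, 15/4, -3/4], [-15/2, 31/4, -7/4]].
M = LC⁻¹ = [[37, 8, -28], [24, -1, -15]] · [[-5, 5, -1], [-7/2, 15/4, -3/4], [-15/2, 31/4, -7/4]] = [[-3, -2, 6], [-4, 0, 3]].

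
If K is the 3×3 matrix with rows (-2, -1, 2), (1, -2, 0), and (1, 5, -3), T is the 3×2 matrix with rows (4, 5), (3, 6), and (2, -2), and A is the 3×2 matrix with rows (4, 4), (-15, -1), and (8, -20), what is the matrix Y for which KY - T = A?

KY = A + T = [[8, 9], [-12, 5], [10, -22]].
Since K multiplies Y on the left, Y = K⁻¹(A + T).
det K = -1, so K⁻¹ = [[-6, -7, -4], [-3, -4, -2], [-7, -9, -5]].
Y = K⁻¹(A + T) = [[-4, -1], [4, -3], [2, 2]].

Y = [[-4, -1], [4, -3], [2, 2]]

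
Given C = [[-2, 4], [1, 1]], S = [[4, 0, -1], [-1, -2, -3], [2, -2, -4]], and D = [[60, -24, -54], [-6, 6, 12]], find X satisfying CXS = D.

X = [[-3, -2, -2], [3, 2, -1]]

Left-multiply by C⁻¹ and right-multiply by S⁻¹: X = C⁻¹DS⁻¹.
det C = -6; the adjugate gives C⁻¹ = [[-1/6, 2/3], [1/6, 1/3]].
det S = 2; the adjugate gives S⁻¹ = [[1, 1, -1], [-5, -7, 13/2], [3, 4, -4]].
C⁻¹D = [[-14, 8, 17], [8, -2, -5]].
X = (C⁻¹D)S⁻¹ = [[-3, -2, -2], [3, 2, -1]].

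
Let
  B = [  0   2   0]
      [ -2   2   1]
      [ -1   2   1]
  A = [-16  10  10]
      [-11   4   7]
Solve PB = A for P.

P = [[-5, 6, 4], [-5, 4, 3]]

B is on the right of P, so right-multiply by B⁻¹: P = AB⁻¹.
B has determinant 2; B⁻¹ = [[0, -1, 1], [1/2, 0, 0], [-1, -1, 2]].
P = AB⁻¹ = [[-16, 10, 10], [-11, 4, 7]] · [[0, -1, 1], [1/2, 0, 0], [-1, -1, 2]] = [[-5, 6, 4], [-5, 4, 3]].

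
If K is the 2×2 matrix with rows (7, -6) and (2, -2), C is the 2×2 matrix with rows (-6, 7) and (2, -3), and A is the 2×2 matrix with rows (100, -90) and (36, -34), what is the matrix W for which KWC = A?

W = [[0, -4], [5, 2]]

Isolating W: multiply by K⁻¹ from the left and C⁻¹ from the right, so W = K⁻¹AC⁻¹.
K has determinant -2; K⁻¹ = [[1, -3], [1, -7/2]].
det C = 4, so C⁻¹ = [[-3/4, -7/4], [-1/2, -3/2]].
K⁻¹A = [[-8, 12], [-26, 29]].
W = (K⁻¹A)C⁻¹ = [[0, -4], [5, 2]].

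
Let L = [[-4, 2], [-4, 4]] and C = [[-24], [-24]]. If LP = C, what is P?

Since L multiplies P on the left, P = L⁻¹C.
det L = -8; the adjugate gives L⁻¹ = [[-1/2, 1/4], [-1/2, 1/2]].
P = L⁻¹C = [[-1/2, 1/4], [-1/2, 1/2]] · [[-24], [-24]] = [[6], [0]].

P = [[6], [0]]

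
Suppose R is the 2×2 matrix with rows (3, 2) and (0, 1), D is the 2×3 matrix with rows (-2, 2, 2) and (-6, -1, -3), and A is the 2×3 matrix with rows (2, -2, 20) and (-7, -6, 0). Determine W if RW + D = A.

RW = A − D = [[4, -4, 18], [-1, -5, 3]].
R is on the left of W, so left-multiply by R⁻¹: W = R⁻¹(A − D).
det R = 3; the adjugate gives R⁻¹ = [[1/3, -2/3], [0, 1]].
W = R⁻¹(A − D) = [[2, 2, 4], [-1, -5, 3]].

W = [[2, 2, 4], [-1, -5, 3]]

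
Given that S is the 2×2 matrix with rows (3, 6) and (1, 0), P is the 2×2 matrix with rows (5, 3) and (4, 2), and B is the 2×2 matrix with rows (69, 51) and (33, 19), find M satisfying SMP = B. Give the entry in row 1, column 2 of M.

2

Left-multiply by S⁻¹ and right-multiply by P⁻¹: M = S⁻¹BP⁻¹.
det S = -6, so S⁻¹ = [[0, 1], [1/6, -1/2]].
P has determinant -2; P⁻¹ = [[-1, 3/2], [2, -5/2]].
S⁻¹B = [[33, 19], [-5, -1]].
M = (S⁻¹B)P⁻¹ = [[5, 2], [3, -5]].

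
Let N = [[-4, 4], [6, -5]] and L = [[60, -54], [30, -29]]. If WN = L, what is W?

W = [[-6, 6], [-6, 1]]

N is on the right of W, so right-multiply by N⁻¹: W = LN⁻¹.
det N = -4, so N⁻¹ = [[5/4, 1], [3/2, 1]].
W = LN⁻¹ = [[60, -54], [30, -29]] · [[5/4, 1], [3/2, 1]] = [[-6, 6], [-6, 1]].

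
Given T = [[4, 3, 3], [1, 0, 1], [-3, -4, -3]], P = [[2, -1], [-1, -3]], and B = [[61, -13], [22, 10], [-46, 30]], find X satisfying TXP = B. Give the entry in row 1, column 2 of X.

X = T⁻¹BP⁻¹ (apply T⁻¹ on the left and P⁻¹ on the right).
det T = 4, so T⁻¹ = [[1, -3/4, 3/4], [0, -3/4, -1/4], [-1, 7/4, -3/4]].
det P = -7, so P⁻¹ = [[3/7, -1/7], [-1/7, -2/7]].
T⁻¹B = [[10, 2], [-5, -15], [12, 8]].
X = (T⁻¹B)P⁻¹ = [[4, -2], [0, 5], [4, -4]].

-2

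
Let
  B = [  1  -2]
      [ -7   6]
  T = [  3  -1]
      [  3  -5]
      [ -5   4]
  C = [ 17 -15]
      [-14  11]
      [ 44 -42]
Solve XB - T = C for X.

X = [[-1, -3], [3, 2], [4, -5]]

XB = C + T = [[20, -16], [-11, 6], [39, -38]].
B is on the right of X, so right-multiply by B⁻¹: X = (C + T)B⁻¹.
B has determinant -8; B⁻¹ = [[-3/4, -1/4], [-7/8, -1/8]].
X = (C + T)B⁻¹ = [[-1, -3], [3, 2], [4, -5]].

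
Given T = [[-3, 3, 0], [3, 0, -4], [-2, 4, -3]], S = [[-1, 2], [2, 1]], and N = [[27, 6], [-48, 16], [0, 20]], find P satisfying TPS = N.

Isolating P: multiply by T⁻¹ from the left and S⁻¹ from the right, so P = T⁻¹NS⁻¹.
T has determinant 3; T⁻¹ = [[16/3, 3, -4], [17/3, 3, -4], [4, 2, -3]].
det S = -5; the adjugate gives S⁻¹ = [[-1/5, 2/5], [2/5, 1/5]].
T⁻¹N = [[0, 0], [9, 2], [12, -4]].
P = (T⁻¹N)S⁻¹ = [[0, 0], [-1, 4], [-4, 4]].

P = [[0, 0], [-1, 4], [-4, 4]]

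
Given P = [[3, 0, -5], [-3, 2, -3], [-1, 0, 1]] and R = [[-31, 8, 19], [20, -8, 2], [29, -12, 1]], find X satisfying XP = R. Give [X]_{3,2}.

Since P sits to the right of X, X = RP⁻¹.
det P = -4; the adjugate gives P⁻¹ = [[-1/2, 0, -5/2], [-3/2, 1/2, -6], [-1/2, 0, -3/2]].
X = RP⁻¹ = [[-31, 8, 19], [20, -8, 2], [29, -12, 1]] · [[-1/2, 0, -5/2], [-3/2, 1/2, -6], [-1/2, 0, -3/2]] = [[-6, 4, 1], [1, -4, -5], [3, -6, -2]].

-6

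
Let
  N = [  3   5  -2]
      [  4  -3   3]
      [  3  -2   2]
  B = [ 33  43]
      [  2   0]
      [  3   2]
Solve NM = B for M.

M = [[5, 6], [2, 3], [-4, -5]]

N is on the left of M, so left-multiply by N⁻¹: M = N⁻¹B.
N has determinant 3; N⁻¹ = [[0, -2, 3], [1/3, 4, -17/3], [1/3, 7, -29/3]].
M = N⁻¹B = [[0, -2, 3], [1/3, 4, -17/3], [1/3, 7, -29/3]] · [[33, 43], [2, 0], [3, 2]] = [[5, 6], [2, 3], [-4, -5]].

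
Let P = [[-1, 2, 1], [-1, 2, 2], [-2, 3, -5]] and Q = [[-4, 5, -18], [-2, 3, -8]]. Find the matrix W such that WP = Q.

Since P sits to the right of W, W = QP⁻¹.
P has determinant -1; P⁻¹ = [[16, -13, -2], [9, -7, -1], [-1, 1, 0]].
W = QP⁻¹ = [[-4, 5, -18], [-2, 3, -8]] · [[16, -13, -2], [9, -7, -1], [-1, 1, 0]] = [[-1, -1, 3], [3, -3, 1]].

W = [[-1, -1, 3], [3, -3, 1]]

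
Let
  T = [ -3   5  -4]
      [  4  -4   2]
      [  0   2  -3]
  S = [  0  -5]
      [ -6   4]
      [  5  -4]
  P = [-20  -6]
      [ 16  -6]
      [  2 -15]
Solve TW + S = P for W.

TW = P − S = [[-20, -1], [22, -10], [-3, -11]].
Since T multiplies W on the left, W = T⁻¹(P − S).
det T = 4; the adjugate gives T⁻¹ = [[2, 7/4, -3/2], [3, 9/4, -5/2], [2, 3/2, -2]].
W = T⁻¹(P − S) = [[3, -3], [-3, 2], [-1, 5]].

W = [[3, -3], [-3, 2], [-1, 5]]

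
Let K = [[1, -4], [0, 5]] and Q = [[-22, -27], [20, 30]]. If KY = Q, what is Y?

K is on the left of Y, so left-multiply by K⁻¹: Y = K⁻¹Q.
K has determinant 5; K⁻¹ = [[1, 4/5], [0, 1/5]].
Y = K⁻¹Q = [[1, 4/5], [0, 1/5]] · [[-22, -27], [20, 30]] = [[-6, -3], [4, 6]].

Y = [[-6, -3], [4, 6]]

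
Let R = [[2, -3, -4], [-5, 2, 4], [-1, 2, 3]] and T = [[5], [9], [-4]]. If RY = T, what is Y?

Since R multiplies Y on the left, Y = R⁻¹T.
det R = -5; the adjugate gives R⁻¹ = [[2/5, -1/5, 4/5], [-11/5, -2/5, -12/5], [8/5, 1/5, 11/5]].
Y = R⁻¹T = [[2/5, -1/5, 4/5], [-11/5, -2/5, -12/5], [8/5, 1/5, 11/5]] · [[5], [9], [-4]] = [[-3], [-5], [1]].

Y = [[-3], [-5], [1]]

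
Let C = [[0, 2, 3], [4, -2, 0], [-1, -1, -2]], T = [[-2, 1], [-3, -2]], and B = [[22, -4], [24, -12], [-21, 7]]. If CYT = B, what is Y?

Y = [[-5, 1], [-4, 2], [0, -2]]

Isolating Y: multiply by C⁻¹ from the left and T⁻¹ from the right, so Y = C⁻¹BT⁻¹.
det C = -2, so C⁻¹ = [[-2, -1/2, -3], [-4, -3/2, -6], [3, 1, 4]].
det T = 7; the adjugate gives T⁻¹ = [[-2/7, -1/7], [3/7, -2/7]].
C⁻¹B = [[7, -7], [2, -8], [6, 4]].
Y = (C⁻¹B)T⁻¹ = [[-5, 1], [-4, 2], [0, -2]].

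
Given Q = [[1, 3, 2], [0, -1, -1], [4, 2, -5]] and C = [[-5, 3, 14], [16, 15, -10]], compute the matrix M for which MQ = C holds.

M = [[3, 2, -2], [4, 3, 3]]

Since Q sits to the right of M, M = CQ⁻¹.
det Q = 3; the adjugate gives Q⁻¹ = [[7/3, 19/3, -1/3], [-4/3, -13/3, 1/3], [4/3, 10/3, -1/3]].
M = CQ⁻¹ = [[-5, 3, 14], [16, 15, -10]] · [[7/3, 19/3, -1/3], [-4/3, -13/3, 1/3], [4/3, 10/3, -1/3]] = [[3, 2, -2], [4, 3, 3]].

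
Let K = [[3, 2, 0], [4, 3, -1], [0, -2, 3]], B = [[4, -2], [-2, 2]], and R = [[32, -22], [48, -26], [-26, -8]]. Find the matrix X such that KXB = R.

X = [[-1, -4], [4, 3], [-3, -5]]

Left-multiply by K⁻¹ and right-multiply by B⁻¹: X = K⁻¹RB⁻¹.
K has determinant -3; K⁻¹ = [[-7/3, 2, 2/3], [4, -3, -1], [8/3, -2, -1/3]].
B has determinant 4; B⁻¹ = [[1/2, 1/2], [1/2, 1]].
K⁻¹R = [[4, -6], [10, -2], [-2, -4]].
X = (K⁻¹R)B⁻¹ = [[-1, -4], [4, 3], [-3, -5]].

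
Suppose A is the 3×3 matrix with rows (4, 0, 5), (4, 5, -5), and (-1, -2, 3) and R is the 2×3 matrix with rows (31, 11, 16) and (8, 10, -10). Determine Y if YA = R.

Since A sits to the right of Y, Y = RA⁻¹.
det A = 5, so A⁻¹ = [[1, -2, -5], [-7/5, 17/5, 8], [-3/5, 8/5, 4]].
Y = RA⁻¹ = [[31, 11, 16], [8, 10, -10]] · [[1, -2, -5], [-7/5, 17/5, 8], [-3/5, 8/5, 4]] = [[6, 1, -3], [0, 2, 0]].

Y = [[6, 1, -3], [0, 2, 0]]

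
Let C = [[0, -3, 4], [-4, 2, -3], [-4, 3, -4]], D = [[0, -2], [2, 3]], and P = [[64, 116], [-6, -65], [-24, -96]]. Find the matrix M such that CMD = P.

M = C⁻¹PD⁻¹ (apply C⁻¹ on the left and D⁻¹ on the right).
C has determinant -4; C⁻¹ = [[-1/4, 0, -1/4], [1, -4, 4], [1, -3, 3]].
D has determinant 4; D⁻¹ = [[3/4, 1/2], [-1/2, 0]].
C⁻¹P = [[-10, -5], [-8, -8], [10, 23]].
M = (C⁻¹P)D⁻¹ = [[-5, -5], [-2, -4], [-4, 5]].

M = [[-5, -5], [-2, -4], [-4, 5]]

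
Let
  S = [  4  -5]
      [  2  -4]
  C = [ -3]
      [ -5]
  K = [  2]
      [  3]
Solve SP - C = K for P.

SP = K + C = [[-1], [-2]].
S is on the left of P, so left-multiply by S⁻¹: P = S⁻¹(K + C).
det S = -6; the adjugate gives S⁻¹ = [[2/3, -5/6], [1/3, -2/3]].
P = S⁻¹(K + C) = [[1], [1]].

P = [[1], [1]]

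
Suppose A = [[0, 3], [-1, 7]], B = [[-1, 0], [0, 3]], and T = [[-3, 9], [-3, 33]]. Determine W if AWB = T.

W = [[4, -4], [1, 1]]

Left-multiply by A⁻¹ and right-multiply by B⁻¹: W = A⁻¹TB⁻¹.
det A = 3; the adjugate gives A⁻¹ = [[7/3, -1], [1/3, 0]].
B has determinant -3; B⁻¹ = [[-1, 0], [0, 1/3]].
A⁻¹T = [[-4, -12], [-1, 3]].
W = (A⁻¹T)B⁻¹ = [[4, -4], [1, 1]].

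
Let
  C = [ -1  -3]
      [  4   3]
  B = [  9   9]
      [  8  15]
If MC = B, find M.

C is on the right of M, so right-multiply by C⁻¹: M = BC⁻¹.
det C = 9, so C⁻¹ = [[1/3, 1/3], [-4/9, -1/9]].
M = BC⁻¹ = [[9, 9], [8, 15]] · [[1/3, 1/3], [-4/9, -1/9]] = [[-1, 2], [-4, 1]].

M = [[-1, 2], [-4, 1]]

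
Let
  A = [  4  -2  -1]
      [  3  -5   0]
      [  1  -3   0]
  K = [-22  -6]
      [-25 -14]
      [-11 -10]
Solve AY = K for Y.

A is on the left of Y, so left-multiply by A⁻¹: Y = A⁻¹K.
A has determinant 4; A⁻¹ = [[0, 3/4, -5/4], [0, 1/4, -3/4], [-1, 5/2, -7/2]].
Y = A⁻¹K = [[0, 3/4, -5/4], [0, 1/4, -3/4], [-1, 5/2, -7/2]] · [[-22, -6], [-25, -14], [-11, -10]] = [[-5, 2], [2, 4], [-2, 6]].

Y = [[-5, 2], [2, 4], [-2, 6]]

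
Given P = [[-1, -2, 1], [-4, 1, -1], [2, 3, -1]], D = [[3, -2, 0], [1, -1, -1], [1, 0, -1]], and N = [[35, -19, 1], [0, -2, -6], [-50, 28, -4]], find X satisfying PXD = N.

X = [[-1, -1, -1], [-5, 4, 1], [1, 2, 5]]

X = P⁻¹ND⁻¹ (apply P⁻¹ on the left and D⁻¹ on the right).
det P = -4; the adjugate gives P⁻¹ = [[-1/2, -1/4, -1/4], [3/2, 1/4, 5/4], [7/2, 1/4, 9/4]].
D has determinant 3; D⁻¹ = [[1/3, -2/3, 2/3], [0, -1, 1], [1/3, -2/3, -1/3]].
P⁻¹N = [[-5, 3, 2], [-10, 6, -5], [10, -4, -7]].
X = (P⁻¹N)D⁻¹ = [[-1, -1, -1], [-5, 4, 1], [1, 2, 5]].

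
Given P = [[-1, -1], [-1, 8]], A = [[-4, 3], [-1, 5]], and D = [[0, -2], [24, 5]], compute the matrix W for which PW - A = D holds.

W = [[1, -2], [3, 1]]

PW = D + A = [[-4, 1], [23, 10]].
P is on the left of W, so left-multiply by P⁻¹: W = P⁻¹(D + A).
P has determinant -9; P⁻¹ = [[-8/9, -1/9], [-1/9, 1/9]].
W = P⁻¹(D + A) = [[1, -2], [3, 1]].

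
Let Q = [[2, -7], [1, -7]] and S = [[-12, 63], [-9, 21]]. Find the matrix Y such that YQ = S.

Y = [[-3, -6], [-6, 3]]

Q is on the right of Y, so right-multiply by Q⁻¹: Y = SQ⁻¹.
det Q = -7; the adjugate gives Q⁻¹ = [[1, -1], [1/7, -2/7]].
Y = SQ⁻¹ = [[-12, 63], [-9, 21]] · [[1, -1], [1/7, -2/7]] = [[-3, -6], [-6, 3]].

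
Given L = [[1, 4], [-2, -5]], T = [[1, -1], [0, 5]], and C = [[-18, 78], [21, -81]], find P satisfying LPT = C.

P = [[2, -4], [-5, 4]]

P = L⁻¹CT⁻¹ (apply L⁻¹ on the left and T⁻¹ on the right).
L has determinant 3; L⁻¹ = [[-5/3, -4/3], [2/3, 1/3]].
det T = 5, so T⁻¹ = [[1, 1/5], [0, 1/5]].
L⁻¹C = [[2, -22], [-5, 25]].
P = (L⁻¹C)T⁻¹ = [[2, -4], [-5, 4]].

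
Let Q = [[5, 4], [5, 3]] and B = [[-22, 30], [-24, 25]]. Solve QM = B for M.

Since Q multiplies M on the left, M = Q⁻¹B.
det Q = -5, so Q⁻¹ = [[-3/5, 4/5], [1, -1]].
M = Q⁻¹B = [[-3/5, 4/5], [1, -1]] · [[-22, 30], [-24, 25]] = [[-6, 2], [2, 5]].

M = [[-6, 2], [2, 5]]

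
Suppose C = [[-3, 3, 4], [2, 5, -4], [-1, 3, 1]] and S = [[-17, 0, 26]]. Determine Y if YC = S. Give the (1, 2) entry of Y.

-3

C is on the right of Y, so right-multiply by C⁻¹: Y = SC⁻¹.
det C = -1, so C⁻¹ = [[-17, -9, 32], [-2, -1, 4], [-11, -6, 21]].
Y = SC⁻¹ = [[-17, 0, 26]] · [[-17, -9, 32], [-2, -1, 4], [-11, -6, 21]] = [[3, -3, 2]].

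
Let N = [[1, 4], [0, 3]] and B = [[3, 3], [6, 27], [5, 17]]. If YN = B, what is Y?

Y = [[3, -3], [6, 1], [5, -1]]

N is on the right of Y, so right-multiply by N⁻¹: Y = BN⁻¹.
det N = 3, so N⁻¹ = [[1, -4/3], [0, 1/3]].
Y = BN⁻¹ = [[3, 3], [6, 27], [5, 17]] · [[1, -4/3], [0, 1/3]] = [[3, -3], [6, 1], [5, -1]].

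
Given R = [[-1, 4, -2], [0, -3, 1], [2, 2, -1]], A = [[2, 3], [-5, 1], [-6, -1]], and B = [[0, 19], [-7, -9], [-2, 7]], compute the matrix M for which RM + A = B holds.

M = [[2, 0], [2, 2], [4, -4]]

RM = B − A = [[-2, 16], [-2, -10], [4, 8]].
Left-multiplying both sides by R⁻¹ gives M = R⁻¹(B − A).
R has determinant -5; R⁻¹ = [[-1/5, 0, 2/5], [-2/5, -1, -1/5], [-6/5, -2, -3/5]].
M = R⁻¹(B − A) = [[2, 0], [2, 2], [4, -4]].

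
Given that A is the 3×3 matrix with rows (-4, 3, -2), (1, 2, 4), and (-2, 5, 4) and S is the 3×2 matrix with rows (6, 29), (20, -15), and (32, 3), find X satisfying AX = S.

X = [[0, -5], [4, 1], [3, -3]]

Since A multiplies X on the left, X = A⁻¹S.
det A = -6; the adjugate gives A⁻¹ = [[2, 11/3, -8/3], [2, 10/3, -7/3], [-3/2, -7/3, 11/6]].
X = A⁻¹S = [[2, 11/3, -8/3], [2, 10/3, -7/3], [-3/2, -7/3, 11/6]] · [[6, 29], [20, -15], [32, 3]] = [[0, -5], [4, 1], [3, -3]].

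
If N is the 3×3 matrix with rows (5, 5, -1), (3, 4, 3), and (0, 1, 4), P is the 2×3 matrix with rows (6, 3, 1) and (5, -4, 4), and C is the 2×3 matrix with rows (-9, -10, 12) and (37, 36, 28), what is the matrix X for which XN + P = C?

XN = C − P = [[-15, -13, 11], [32, 40, 24]].
Right-multiplying both sides by N⁻¹ gives X = (C − P)N⁻¹.
det N = 2; the adjugate gives N⁻¹ = [[13/2, -21/2, 19/2], [-6, 10, -9], [3/2, -5/2, 5/2]].
X = (C − P)N⁻¹ = [[-3, 0, 2], [4, 4, 4]].

X = [[-3, 0, 2], [4, 4, 4]]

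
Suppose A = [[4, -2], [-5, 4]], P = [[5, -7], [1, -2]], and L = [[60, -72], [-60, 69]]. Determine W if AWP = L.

Isolating W: multiply by A⁻¹ from the left and P⁻¹ from the right, so W = A⁻¹LP⁻¹.
A has determinant 6; A⁻¹ = [[2/3, 1/3], [5/6, 2/3]].
P has determinant -3; P⁻¹ = [[2/3, -7/3], [1/3, -5/3]].
A⁻¹L = [[20, -25], [10, -14]].
W = (A⁻¹L)P⁻¹ = [[5, -5], [2, 0]].

W = [[5, -5], [2, 0]]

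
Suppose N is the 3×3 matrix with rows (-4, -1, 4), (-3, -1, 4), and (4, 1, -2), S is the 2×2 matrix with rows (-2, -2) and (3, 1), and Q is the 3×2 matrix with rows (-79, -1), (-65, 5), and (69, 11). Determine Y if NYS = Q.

Y = [[-1, 4], [3, 3], [-5, -5]]

Isolating Y: multiply by N⁻¹ from the left and S⁻¹ from the right, so Y = N⁻¹QS⁻¹.
N has determinant 2; N⁻¹ = [[-1, 1, 0], [5, -4, 2], [1/2, 0, 1/2]].
det S = 4, so S⁻¹ = [[1/4, 1/2], [-3/4, -1/2]].
N⁻¹Q = [[14, 6], [3, -3], [-5, 5]].
Y = (N⁻¹Q)S⁻¹ = [[-1, 4], [3, 3], [-5, -5]].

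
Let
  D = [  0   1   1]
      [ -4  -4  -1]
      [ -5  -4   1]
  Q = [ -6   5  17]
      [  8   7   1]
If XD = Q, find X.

X = [[5, -6, 6], [-1, -2, 0]]

Right-multiplying both sides by D⁻¹ gives X = QD⁻¹.
D has determinant 5; D⁻¹ = [[-8/5, -1, 3/5], [9/5, 1, -4/5], [-4/5, -1, 4/5]].
X = QD⁻¹ = [[-6, 5, 17], [8, 7, 1]] · [[-8/5, -1, 3/5], [9/5, 1, -4/5], [-4/5, -1, 4/5]] = [[5, -6, 6], [-1, -2, 0]].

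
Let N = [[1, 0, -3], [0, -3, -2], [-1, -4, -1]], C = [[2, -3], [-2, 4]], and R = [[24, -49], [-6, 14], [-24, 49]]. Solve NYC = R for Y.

Y = [[5, 2], [-2, -5], [2, 5]]

Y = N⁻¹RC⁻¹ (apply N⁻¹ on the left and C⁻¹ on the right).
det N = 4, so N⁻¹ = [[-5/4, 3, -9/4], [1/2, -1, 1/2], [-3/4, 1, -3/4]].
C has determinant 2; C⁻¹ = [[2, 3/2], [1, 1]].
N⁻¹R = [[6, -7], [6, -14], [-6, 14]].
Y = (N⁻¹R)C⁻¹ = [[5, 2], [-2, -5], [2, 5]].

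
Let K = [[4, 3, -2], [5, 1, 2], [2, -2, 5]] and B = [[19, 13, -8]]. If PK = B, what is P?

P = [[2, 3, -2]]

Since K sits to the right of P, P = BK⁻¹.
det K = -3; the adjugate gives K⁻¹ = [[-3, 11/3, -8/3], [7, -8, 6], [4, -14/3, 11/3]].
P = BK⁻¹ = [[19, 13, -8]] · [[-3, 11/3, -8/3], [7, -8, 6], [4, -14/3, 11/3]] = [[2, 3, -2]].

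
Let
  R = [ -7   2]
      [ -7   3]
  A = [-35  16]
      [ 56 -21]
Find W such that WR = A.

W = [[-1, 6], [-3, -5]]

Right-multiplying both sides by R⁻¹ gives W = AR⁻¹.
det R = -7; the adjugate gives R⁻¹ = [[-3/7, 2/7], [-1, 1]].
W = AR⁻¹ = [[-35, 16], [56, -21]] · [[-3/7, 2/7], [-1, 1]] = [[-1, 6], [-3, -5]].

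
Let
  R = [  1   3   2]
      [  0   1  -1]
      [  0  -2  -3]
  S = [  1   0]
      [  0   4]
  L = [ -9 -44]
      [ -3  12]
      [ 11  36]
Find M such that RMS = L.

M = [[5, -5], [-4, 0], [-1, -3]]

Left-multiply by R⁻¹ and right-multiply by S⁻¹: M = R⁻¹LS⁻¹.
R has determinant -5; R⁻¹ = [[1, -1, 1], [0, 3/5, -1/5], [0, -2/5, -1/5]].
S has determinant 4; S⁻¹ = [[1, 0], [0, 1/4]].
R⁻¹L = [[5, -20], [-4, 0], [-1, -12]].
M = (R⁻¹L)S⁻¹ = [[5, -5], [-4, 0], [-1, -3]].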